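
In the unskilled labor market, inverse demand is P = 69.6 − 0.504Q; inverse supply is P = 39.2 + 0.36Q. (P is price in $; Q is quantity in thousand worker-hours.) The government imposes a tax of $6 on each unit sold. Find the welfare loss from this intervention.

Competitive equilibrium: 69.6 − 0.504Q = 39.2 + 0.36Q → Q* = 35.1852, P* = 51.8667.
With the tax, the buyer price exceeds the seller price by 6: (69.6 − 0.504Q) − (39.2 + 0.36Q) = 6 → Q' = 28.2407.
ΔQ = 35.1852 − 28.2407 = 6.9445; the wedge equals the tax, 6.
Deadweight loss = ½ × 6.9445 × 6 = $20.83 thousand.

$20.83 thousand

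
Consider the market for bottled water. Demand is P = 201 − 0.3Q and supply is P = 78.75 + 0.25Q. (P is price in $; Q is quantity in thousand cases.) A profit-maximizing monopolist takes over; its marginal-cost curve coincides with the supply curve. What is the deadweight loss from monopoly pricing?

$1692.43 thousand

Competitive equilibrium: 201 − 0.3Q = 78.75 + 0.25Q → Q* = 222.2727, P* = 134.3182.
Marginal revenue: MR = 201 − 0.6Q. Set MR = MC: 201 − 0.6Q = 78.75 + 0.25Q → Q_m = 143.8235.
Price P_m = 201 − 0.3·143.8235 = 157.853; MC(Q_m) = 78.75 + 0.25·143.8235 = 114.7059.
Competitive Q* = 222.2727, so ΔQ = 78.4492; wedge = 157.853 − 114.7059 = 43.1471.
Welfare loss = ½ × 78.4492 × 43.1471 = $1692.43 thousand.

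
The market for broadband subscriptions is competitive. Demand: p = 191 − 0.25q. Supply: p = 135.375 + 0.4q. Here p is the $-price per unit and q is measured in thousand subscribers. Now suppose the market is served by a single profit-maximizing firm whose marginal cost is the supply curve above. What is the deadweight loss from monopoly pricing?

Competitive equilibrium: 191 − 0.25q = 135.375 + 0.4q → q* = 85.5769, p* = 169.6058.
Marginal revenue: MR = 191 − 0.5q. Set MR = MC: 191 − 0.5q = 135.375 + 0.4q → q_m = 61.8056.
Price p_m = 191 − 0.25·61.8056 = 175.5486; MC(q_m) = 135.375 + 0.4·61.8056 = 160.0972.
Competitive q* = 85.5769, so Δq = 23.7713; wedge = 175.5486 − 160.0972 = 15.4514.
DWL = ½ × 23.7713 × 15.4514 = $183.65 thousand.

$183.65 thousand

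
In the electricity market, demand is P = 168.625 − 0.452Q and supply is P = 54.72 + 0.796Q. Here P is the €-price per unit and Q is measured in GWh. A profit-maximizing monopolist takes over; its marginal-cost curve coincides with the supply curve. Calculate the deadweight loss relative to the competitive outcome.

€367.47

Competitive equilibrium: 168.625 − 0.452Q = 54.72 + 0.796Q → Q* = 91.27, P* = 127.3709.
Marginal revenue: MR = 168.625 − 0.904Q. Set MR = MC: 168.625 − 0.904Q = 54.72 + 0.796Q → Q_m = 67.0029.
Price P_m = 168.625 − 0.452·67.0029 = 138.3397; MC(Q_m) = 54.72 + 0.796·67.0029 = 108.0543.
Competitive Q* = 91.27, so ΔQ = 24.2671; wedge = 138.3397 − 108.0543 = 30.2854.
Deadweight loss = ½ × 24.2671 × 30.2854 = €367.47.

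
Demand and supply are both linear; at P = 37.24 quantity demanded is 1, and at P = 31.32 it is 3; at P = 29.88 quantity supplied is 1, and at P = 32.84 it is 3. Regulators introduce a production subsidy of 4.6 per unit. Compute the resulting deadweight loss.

2.38

Demand slope = (31.32 − 37.24)/(3 − 1) = −2.96, so P = 40.2 − 2.96Q.
Supply slope = (32.84 − 29.88)/(3 − 1) = 1.48, so P = 28.4 + 1.48Q.
Competitive equilibrium: 40.2 − 2.96Q = 28.4 + 1.48Q → Q* = 2.6577, P* = 32.3333.
The subsidy lowers effective supply by 4.6: P = 23.8 + 1.48Q.
New quantity: 40.2 − 2.96Q = 23.8 + 1.48Q → Q' = 3.6937.
Overproduction ΔQ = 3.6937 − 2.6577 = 1.036; wedge = subsidy = 4.6.
DWL = ½ × 1.036 × 4.6 = 2.38.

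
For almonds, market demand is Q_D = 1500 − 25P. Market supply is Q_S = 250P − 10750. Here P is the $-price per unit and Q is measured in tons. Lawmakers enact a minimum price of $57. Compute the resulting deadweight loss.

$2132.84

In inverse form: demand P = 60 − 0.04Q, supply P = 43 + 0.004Q.
Competitive equilibrium: 60 − 0.04Q = 43 + 0.004Q → Q* = 386.3636, P* = 44.5455.
At the floor P = 57, quantity demanded = (60 − 57)/0.04 = 75.
Sellers' marginal cost at Q' = 75: 43 + 0.004·75 = 43.3.
ΔQ = 386.3636 − 75 = 311.3636; wedge = 57 − 43.3 = 13.7.
DWL = ½ × 311.3636 × 13.7 = $2132.84.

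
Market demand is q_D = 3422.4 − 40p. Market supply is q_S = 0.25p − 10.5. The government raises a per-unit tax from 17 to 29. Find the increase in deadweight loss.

In inverse form: demand p = 85.56 − 0.025q, supply p = 42 + 4q.
Competitive equilibrium: 85.56 − 0.025q = 42 + 4q → q* = 10.8224, p* = 85.2894.
For a per-unit tax t: Δq = t/4.025, so DWL = ½·t·(t/4.025) = t²/8.05.
At t = 17: DWL = 35.901. At t = 29: DWL = 104.472.
Increase = 104.472 − 35.901 = 68.57.

68.57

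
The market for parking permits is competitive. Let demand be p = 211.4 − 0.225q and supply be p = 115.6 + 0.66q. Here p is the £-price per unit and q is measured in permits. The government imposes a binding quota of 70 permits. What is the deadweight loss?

Competitive equilibrium: 211.4 − 0.225q = 115.6 + 0.66q → q* = 108.2486, p* = 187.0441.
At q = 70: demand price = 211.4 − 0.225·70 = 195.65; supply price = 115.6 + 0.66·70 = 161.8.
Δq = 108.2486 − 70 = 38.2486; wedge = 195.65 − 161.8 = 33.85.
The triangle = ½ × 38.2486 × 33.85 = £647.36.

£647.36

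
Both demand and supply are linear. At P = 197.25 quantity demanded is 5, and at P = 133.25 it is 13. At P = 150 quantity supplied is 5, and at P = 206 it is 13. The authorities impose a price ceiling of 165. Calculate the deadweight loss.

7.61

Demand slope = (133.25 − 197.25)/(13 − 5) = −8, so P = 237.25 − 8Q.
Supply slope = (206 − 150)/(13 − 5) = 7, so P = 115 + 7Q.
Competitive equilibrium: 237.25 − 8Q = 115 + 7Q → Q* = 8.15, P* = 172.05.
At the ceiling P = 165, quantity supplied = (165 − 115)/7 = 7.1429.
Willingness to pay at Q' = 7.1429: 237.25 − 8·7.1429 = 180.1068.
ΔQ = 8.15 − 7.1429 = 1.0071; wedge = 180.1068 − 165 = 15.1068.
The triangle = ½ × 1.0071 × 15.1068 = 7.61.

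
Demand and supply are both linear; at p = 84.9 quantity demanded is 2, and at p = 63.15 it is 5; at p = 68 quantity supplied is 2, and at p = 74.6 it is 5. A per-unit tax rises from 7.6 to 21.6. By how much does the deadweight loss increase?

21.63

Demand slope = (63.15 − 84.9)/(5 − 2) = −7.25, so p = 99.4 − 7.25q.
Supply slope = (74.6 − 68)/(5 − 2) = 2.2, so p = 63.6 + 2.2q.
Competitive equilibrium: 99.4 − 7.25q = 63.6 + 2.2q → q* = 3.7884, p* = 71.9344.
For a per-unit tax t: Δq = t/9.45, so DWL = ½·t·(t/9.45) = t²/18.9.
At t = 7.6: DWL = 3.056. At t = 21.6: DWL = 24.686.
Increase = 24.686 − 3.056 = 21.63.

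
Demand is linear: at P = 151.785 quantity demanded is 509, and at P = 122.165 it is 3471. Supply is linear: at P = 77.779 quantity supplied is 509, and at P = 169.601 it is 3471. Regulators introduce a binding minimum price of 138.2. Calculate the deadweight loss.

Demand slope = (122.165 − 151.785)/(3471 − 509) = −0.01, so P = 156.875 − 0.01Q.
Supply slope = (169.601 − 77.779)/(3471 − 509) = 0.031, so P = 62 + 0.031Q.
Competitive equilibrium: 156.875 − 0.01Q = 62 + 0.031Q → Q* = 2314.0244, P* = 133.7348.
At the floor P = 138.2, quantity demanded = (156.875 − 138.2)/0.01 = 1867.5.
Sellers' marginal cost at Q' = 1867.5: 62 + 0.031·1867.5 = 119.8925.
ΔQ = 2314.0244 − 1867.5 = 446.5244; wedge = 138.2 − 119.8925 = 18.3075.
DWL = ½ × 446.5244 × 18.3075 = 4087.37.

4087.37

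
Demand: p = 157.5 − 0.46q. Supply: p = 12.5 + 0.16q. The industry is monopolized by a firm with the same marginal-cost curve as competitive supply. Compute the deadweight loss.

3075.97

Competitive equilibrium: 157.5 − 0.46q = 12.5 + 0.16q → q* = 233.871, p* = 49.9194.
Marginal revenue: MR = 157.5 − 0.92q. Set MR = MC: 157.5 − 0.92q = 12.5 + 0.16q → q_m = 134.2593.
Price p_m = 157.5 − 0.46·134.2593 = 95.7407; MC(q_m) = 12.5 + 0.16·134.2593 = 33.9815.
Competitive q* = 233.871, so Δq = 99.6117; wedge = 95.7407 − 33.9815 = 61.7592.
The triangle = ½ × 99.6117 × 61.7592 = 3075.97.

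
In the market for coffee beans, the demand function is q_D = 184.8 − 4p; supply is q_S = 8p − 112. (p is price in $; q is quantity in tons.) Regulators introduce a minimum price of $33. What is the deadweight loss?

$205.01

In inverse form: demand p = 46.2 − 0.25q, supply p = 14 + 0.125q.
Competitive equilibrium: 46.2 − 0.25q = 14 + 0.125q → q* = 85.8667, p* = 24.7333.
At the floor p = 33, quantity demanded = (46.2 − 33)/0.25 = 52.8.
Sellers' marginal cost at q' = 52.8: 14 + 0.125·52.8 = 20.6.
Δq = 85.8667 − 52.8 = 33.0667; wedge = 33 − 20.6 = 12.4.
The triangle = ½ × 33.0667 × 12.4 = $205.01.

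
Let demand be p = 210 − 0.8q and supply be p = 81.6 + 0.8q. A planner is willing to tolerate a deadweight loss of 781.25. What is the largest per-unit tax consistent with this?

Competitive equilibrium: 210 − 0.8q = 81.6 + 0.8q → q* = 80.25, p* = 145.8.
A tax t gives Δq = t/1.6 and wedge t, so DWL = t²/3.2.
t²/3.2 = 781.25 → t² = 2500 → t = 50.

50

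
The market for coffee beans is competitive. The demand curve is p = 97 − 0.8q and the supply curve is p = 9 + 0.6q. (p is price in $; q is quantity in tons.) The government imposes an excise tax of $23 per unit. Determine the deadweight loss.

Competitive equilibrium: 97 − 0.8q = 9 + 0.6q → q* = 62.8571, p* = 46.7143.
With the tax, the buyer price exceeds the seller price by 23: (97 − 0.8q) − (9 + 0.6q) = 23 → q' = 46.4286.
Δq = 62.8571 − 46.4286 = 16.4285; the wedge equals the tax, 23.
The triangle = ½ × 16.4285 × 23 = $188.93.

$188.93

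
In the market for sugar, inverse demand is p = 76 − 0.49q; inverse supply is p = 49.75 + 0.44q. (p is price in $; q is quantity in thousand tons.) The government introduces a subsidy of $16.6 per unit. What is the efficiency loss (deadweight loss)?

$148.15 thousand

Competitive equilibrium: 76 − 0.49q = 49.75 + 0.44q → q* = 28.2258, p* = 62.1694.
The subsidy lowers effective supply by 16.6: p = 33.15 + 0.44q.
New quantity: 76 − 0.49q = 33.15 + 0.44q → q' = 46.0753.
Overproduction Δq = 46.0753 − 28.2258 = 17.8495; wedge = subsidy = 16.6.
The triangle = ½ × 17.8495 × 16.6 = $148.15 thousand.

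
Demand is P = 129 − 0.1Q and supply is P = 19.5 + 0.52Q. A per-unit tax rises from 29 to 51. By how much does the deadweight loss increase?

Competitive equilibrium: 129 − 0.1Q = 19.5 + 0.52Q → Q* = 176.6129, P* = 111.3387.
For a per-unit tax t: ΔQ = t/0.62, so DWL = ½·t·(t/0.62) = t²/1.24.
At t = 29: DWL = 678.2258. At t = 51: DWL = 2097.5806.
Increase = 2097.5806 − 678.2258 = 1419.35.

1419.35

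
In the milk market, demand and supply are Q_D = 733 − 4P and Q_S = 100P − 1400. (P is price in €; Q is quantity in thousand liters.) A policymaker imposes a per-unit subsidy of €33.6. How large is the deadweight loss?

€2171.08 thousand

In inverse form: demand P = 183.25 − 0.25Q, supply P = 14 + 0.01Q.
Competitive equilibrium: 183.25 − 0.25Q = 14 + 0.01Q → Q* = 650.9615, P* = 20.5096.
The subsidy lowers effective supply by 33.6: P = 0.01Q − 19.6.
New quantity: 183.25 − 0.25Q = 0.01Q − 19.6 → Q' = 780.1923.
Overproduction ΔQ = 780.1923 − 650.9615 = 129.2308; wedge = subsidy = 33.6.
Deadweight loss = ½ × 129.2308 × 33.6 = €2171.08 thousand.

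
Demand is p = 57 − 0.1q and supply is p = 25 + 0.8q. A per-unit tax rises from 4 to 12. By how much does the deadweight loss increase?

Competitive equilibrium: 57 − 0.1q = 25 + 0.8q → q* = 35.5556, p* = 53.4444.
For a per-unit tax t: Δq = t/0.9, so DWL = ½·t·(t/0.9) = t²/1.8.
At t = 4: DWL = 8.889. At t = 12: DWL = 80.
Increase = 80 − 8.889 = 71.11.

71.11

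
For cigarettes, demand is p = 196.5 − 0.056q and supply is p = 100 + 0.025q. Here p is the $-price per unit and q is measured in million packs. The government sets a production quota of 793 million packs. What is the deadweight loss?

Competitive equilibrium: 196.5 − 0.056q = 100 + 0.025q → q* = 1191.358, p* = 129.784.
At q = 793: demand price = 196.5 − 0.056·793 = 152.092; supply price = 100 + 0.025·793 = 119.825.
Δq = 1191.358 − 793 = 398.358; wedge = 152.092 − 119.825 = 32.267.
Welfare loss = ½ × 398.358 × 32.267 = $6426.91 million.

$6426.91 million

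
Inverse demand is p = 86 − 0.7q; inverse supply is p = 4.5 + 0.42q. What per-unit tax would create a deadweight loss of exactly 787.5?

Competitive equilibrium: 86 − 0.7q = 4.5 + 0.42q → q* = 72.7679, p* = 35.0625.
A tax t gives Δq = t/1.12 and wedge t, so DWL = t²/2.24.
t²/2.24 = 787.5 → t² = 1764 → t = 42.

42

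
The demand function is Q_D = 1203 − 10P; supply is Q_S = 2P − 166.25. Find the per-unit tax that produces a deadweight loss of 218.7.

In inverse form: demand P = 120.3 − 0.1Q, supply P = 83.125 + 0.5Q.
Competitive equilibrium: 120.3 − 0.1Q = 83.125 + 0.5Q → Q* = 61.9583, P* = 114.1042.
A tax t gives ΔQ = t/0.6 and wedge t, so DWL = t²/1.2.
t²/1.2 = 218.7 → t² = 262.44 → t = 16.2.

16.2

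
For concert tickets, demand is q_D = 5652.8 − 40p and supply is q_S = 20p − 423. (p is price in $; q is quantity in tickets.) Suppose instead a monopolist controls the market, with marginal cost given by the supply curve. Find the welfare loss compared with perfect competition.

In inverse form: demand p = 141.32 − 0.025q, supply p = 21.15 + 0.05q.
Competitive equilibrium: 141.32 − 0.025q = 21.15 + 0.05q → q* = 1602.2667, p* = 101.2633.
Marginal revenue: MR = 141.32 − 0.05q. Set MR = MC: 141.32 − 0.05q = 21.15 + 0.05q → q_m = 1201.7.
Price p_m = 141.32 − 0.025·1201.7 = 111.2775; MC(q_m) = 21.15 + 0.05·1201.7 = 81.235.
Competitive q* = 1602.2667, so Δq = 400.5667; wedge = 111.2775 − 81.235 = 30.0425.
DWL = ½ × 400.5667 × 30.0425 = $6017.01.

$6017.01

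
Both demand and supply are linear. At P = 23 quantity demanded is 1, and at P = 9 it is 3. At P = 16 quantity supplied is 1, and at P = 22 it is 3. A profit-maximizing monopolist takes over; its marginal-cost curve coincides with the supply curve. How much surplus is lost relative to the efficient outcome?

Demand slope = (9 − 23)/(3 − 1) = −7, so P = 30 − 7Q.
Supply slope = (22 − 16)/(3 − 1) = 3, so P = 13 + 3Q.
Competitive equilibrium: 30 − 7Q = 13 + 3Q → Q* = 1.7, P* = 18.1.
Marginal revenue: MR = 30 − 14Q. Set MR = MC: 30 − 14Q = 13 + 3Q → Q_m = 1.
Price P_m = 30 − 7·1 = 23; MC(Q_m) = 13 + 3·1 = 16.
Competitive Q* = 1.7, so ΔQ = 0.7; wedge = 23 − 16 = 7.
Welfare loss = ½ × 0.7 × 7 = 2.45.

2.45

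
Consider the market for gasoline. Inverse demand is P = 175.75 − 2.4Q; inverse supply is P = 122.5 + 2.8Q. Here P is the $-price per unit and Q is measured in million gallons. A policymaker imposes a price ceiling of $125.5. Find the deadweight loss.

Competitive equilibrium: 175.75 − 2.4Q = 122.5 + 2.8Q → Q* = 10.2404, P* = 151.1731.
At the ceiling P = 125.5, quantity supplied = (125.5 − 122.5)/2.8 = 1.0714.
Willingness to pay at Q' = 1.0714: 175.75 − 2.4·1.0714 = 173.1786.
ΔQ = 10.2404 − 1.0714 = 9.169; wedge = 173.1786 − 125.5 = 47.6786.
Deadweight loss = ½ × 9.169 × 47.6786 = $218.58 million.

$218.58 million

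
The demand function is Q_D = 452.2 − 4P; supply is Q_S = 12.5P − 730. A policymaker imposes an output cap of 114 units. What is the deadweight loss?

439.43

In inverse form: demand P = 113.05 − 0.25Q, supply P = 58.4 + 0.08Q.
Competitive equilibrium: 113.05 − 0.25Q = 58.4 + 0.08Q → Q* = 165.6061, P* = 71.6485.
At Q = 114: demand price = 113.05 − 0.25·114 = 84.55; supply price = 58.4 + 0.08·114 = 67.52.
ΔQ = 165.6061 − 114 = 51.6061; wedge = 84.55 − 67.52 = 17.03.
Deadweight loss = ½ × 51.6061 × 17.03 = 439.43.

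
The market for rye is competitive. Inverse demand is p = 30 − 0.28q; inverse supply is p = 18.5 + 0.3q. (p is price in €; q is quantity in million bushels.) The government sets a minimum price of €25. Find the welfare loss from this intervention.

€1.13 million

Competitive equilibrium: 30 − 0.28q = 18.5 + 0.3q → q* = 19.8276, p* = 24.4483.
At the floor p = 25, quantity demanded = (30 − 25)/0.28 = 17.8571.
Sellers' marginal cost at q' = 17.8571: 18.5 + 0.3·17.8571 = 23.8571.
Δq = 19.8276 − 17.8571 = 1.9705; wedge = 25 − 23.8571 = 1.1429.
Welfare loss = ½ × 1.9705 × 1.1429 = €1.13 million.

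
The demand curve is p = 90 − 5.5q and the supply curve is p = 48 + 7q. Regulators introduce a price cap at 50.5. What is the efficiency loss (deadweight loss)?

Competitive equilibrium: 90 − 5.5q = 48 + 7q → q* = 3.36, p* = 71.52.
At the ceiling p = 50.5, quantity supplied = (50.5 − 48)/7 = 0.3571.
Willingness to pay at q' = 0.3571: 90 − 5.5·0.3571 = 88.036.
Δq = 3.36 − 0.3571 = 3.0029; wedge = 88.036 − 50.5 = 37.536.
Welfare loss = ½ × 3.0029 × 37.536 = 56.36.

56.36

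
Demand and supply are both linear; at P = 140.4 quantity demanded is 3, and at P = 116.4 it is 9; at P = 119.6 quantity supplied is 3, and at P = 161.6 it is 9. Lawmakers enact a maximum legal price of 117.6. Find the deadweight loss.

Demand slope = (116.4 − 140.4)/(9 − 3) = −4, so P = 152.4 − 4Q.
Supply slope = (161.6 − 119.6)/(9 − 3) = 7, so P = 98.6 + 7Q.
Competitive equilibrium: 152.4 − 4Q = 98.6 + 7Q → Q* = 4.8909, P* = 132.8364.
At the ceiling P = 117.6, quantity supplied = (117.6 − 98.6)/7 = 2.7143.
Willingness to pay at Q' = 2.7143: 152.4 − 4·2.7143 = 141.5428.
ΔQ = 4.8909 − 2.7143 = 2.1766; wedge = 141.5428 − 117.6 = 23.9428.
Deadweight loss = ½ × 2.1766 × 23.9428 = 26.06.

26.06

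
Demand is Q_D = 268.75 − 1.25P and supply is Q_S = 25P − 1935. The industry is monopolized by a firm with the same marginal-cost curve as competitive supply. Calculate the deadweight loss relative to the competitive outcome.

2681.76

In inverse form: demand P = 215 − 0.8Q, supply P = 77.4 + 0.04Q.
Competitive equilibrium: 215 − 0.8Q = 77.4 + 0.04Q → Q* = 163.8095, P* = 83.9524.
Marginal revenue: MR = 215 − 1.6Q. Set MR = MC: 215 − 1.6Q = 77.4 + 0.04Q → Q_m = 83.9024.
Price P_m = 215 − 0.8·83.9024 = 147.8781; MC(Q_m) = 77.4 + 0.04·83.9024 = 80.7561.
Competitive Q* = 163.8095, so ΔQ = 79.9071; wedge = 147.8781 − 80.7561 = 67.122.
Deadweight loss = ½ × 79.9071 × 67.122 = 2681.76.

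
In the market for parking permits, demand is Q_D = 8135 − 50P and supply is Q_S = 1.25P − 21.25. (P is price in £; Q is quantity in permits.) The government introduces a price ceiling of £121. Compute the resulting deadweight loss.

£932.20

In inverse form: demand P = 162.7 − 0.02Q, supply P = 17 + 0.8Q.
Competitive equilibrium: 162.7 − 0.02Q = 17 + 0.8Q → Q* = 177.6829, P* = 159.1463.
At the ceiling P = 121, quantity supplied = (121 − 17)/0.8 = 130.
Willingness to pay at Q' = 130: 162.7 − 0.02·130 = 160.1.
ΔQ = 177.6829 − 130 = 47.6829; wedge = 160.1 − 121 = 39.1.
DWL = ½ × 47.6829 × 39.1 = £932.20.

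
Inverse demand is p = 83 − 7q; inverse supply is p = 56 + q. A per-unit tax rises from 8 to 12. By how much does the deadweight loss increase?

5

Competitive equilibrium: 83 − 7q = 56 + q → q* = 3.375, p* = 59.375.
For a per-unit tax t: Δq = t/8, so DWL = ½·t·(t/8) = t²/16.
At t = 8: DWL = 4. At t = 12: DWL = 9.
Increase = 9 − 4 = 5.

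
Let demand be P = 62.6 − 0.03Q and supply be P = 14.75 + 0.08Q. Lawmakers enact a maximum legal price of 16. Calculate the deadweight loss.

Competitive equilibrium: 62.6 − 0.03Q = 14.75 + 0.08Q → Q* = 435, P* = 49.55.
At the ceiling P = 16, quantity supplied = (16 − 14.75)/0.08 = 15.625.
Willingness to pay at Q' = 15.625: 62.6 − 0.03·15.625 = 62.13125.
ΔQ = 435 − 15.625 = 419.375; wedge = 62.13125 − 16 = 46.13125.
DWL = ½ × 419.375 × 46.13125 = 9673.15.

9673.15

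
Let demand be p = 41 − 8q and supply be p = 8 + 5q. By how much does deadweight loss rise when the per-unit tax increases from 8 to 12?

Competitive equilibrium: 41 − 8q = 8 + 5q → q* = 2.5385, p* = 20.6923.
For a per-unit tax t: Δq = t/13, so DWL = ½·t·(t/13) = t²/26.
At t = 8: DWL = 2.462. At t = 12: DWL = 5.538.
Increase = 5.538 − 2.462 = 3.08.

3.08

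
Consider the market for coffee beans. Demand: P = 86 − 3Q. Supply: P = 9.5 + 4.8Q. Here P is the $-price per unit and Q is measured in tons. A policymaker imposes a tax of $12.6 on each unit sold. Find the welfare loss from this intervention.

Competitive equilibrium: 86 − 3Q = 9.5 + 4.8Q → Q* = 9.8077, P* = 56.5769.
With the tax, the buyer price exceeds the seller price by 12.6: (86 − 3Q) − (9.5 + 4.8Q) = 12.6 → Q' = 8.1923.
ΔQ = 9.8077 − 8.1923 = 1.6154; the wedge equals the tax, 12.6.
DWL = ½ × 1.6154 × 12.6 = $10.18.

$10.18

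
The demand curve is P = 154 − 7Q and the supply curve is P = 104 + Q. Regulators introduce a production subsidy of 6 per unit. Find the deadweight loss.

2.25

Competitive equilibrium: 154 − 7Q = 104 + Q → Q* = 6.25, P* = 110.25.
The subsidy lowers effective supply by 6: P = 98 + Q.
New quantity: 154 − 7Q = 98 + Q → Q' = 7.
Overproduction ΔQ = 7 − 6.25 = 0.75; wedge = subsidy = 6.
Deadweight loss = ½ × 0.75 × 6 = 2.25.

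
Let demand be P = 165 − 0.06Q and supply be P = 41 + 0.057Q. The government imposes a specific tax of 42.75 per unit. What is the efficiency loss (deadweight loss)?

7810.10

Competitive equilibrium: 165 − 0.06Q = 41 + 0.057Q → Q* = 1059.8291, P* = 101.4103.
With the tax, the buyer price exceeds the seller price by 42.75: (165 − 0.06Q) − (41 + 0.057Q) = 42.75 → Q' = 694.4444.
ΔQ = 1059.8291 − 694.4444 = 365.3847; the wedge equals the tax, 42.75.
DWL = ½ × 365.3847 × 42.75 = 7810.10.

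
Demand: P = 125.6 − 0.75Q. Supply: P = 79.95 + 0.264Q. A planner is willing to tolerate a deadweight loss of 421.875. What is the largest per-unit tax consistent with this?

29.25

Competitive equilibrium: 125.6 − 0.75Q = 79.95 + 0.264Q → Q* = 45.0197, P* = 91.8352.
A tax t gives ΔQ = t/1.014 and wedge t, so DWL = t²/2.028.
t²/2.028 = 421.875 → t² = 855.5625 → t = 29.25.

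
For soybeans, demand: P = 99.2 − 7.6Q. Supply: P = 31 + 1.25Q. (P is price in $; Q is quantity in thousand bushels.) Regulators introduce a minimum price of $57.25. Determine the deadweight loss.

Competitive equilibrium: 99.2 − 7.6Q = 31 + 1.25Q → Q* = 7.7062, P* = 40.6328.
At the floor P = 57.25, quantity demanded = (99.2 − 57.25)/7.6 = 5.5197.
Sellers' marginal cost at Q' = 5.5197: 31 + 1.25·5.5197 = 37.8996.
ΔQ = 7.7062 − 5.5197 = 2.1865; wedge = 57.25 − 37.8996 = 19.3504.
DWL = ½ × 2.1865 × 19.3504 = $21.15 thousand.

$21.15 thousand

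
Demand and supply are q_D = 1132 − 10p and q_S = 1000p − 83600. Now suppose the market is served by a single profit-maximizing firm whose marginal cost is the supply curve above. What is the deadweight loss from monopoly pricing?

In inverse form: demand p = 113.2 − 0.1q, supply p = 83.6 + 0.001q.
Competitive equilibrium: 113.2 − 0.1q = 83.6 + 0.001q → q* = 293.0693, p* = 83.8931.
Marginal revenue: MR = 113.2 − 0.2q. Set MR = MC: 113.2 − 0.2q = 83.6 + 0.001q → q_m = 147.2637.
Price p_m = 113.2 − 0.1·147.2637 = 98.4736; MC(q_m) = 83.6 + 0.001·147.2637 = 83.7473.
Competitive q* = 293.0693, so Δq = 145.8056; wedge = 98.4736 − 83.7473 = 14.7263.
Welfare loss = ½ × 145.8056 × 14.7263 = 1073.59.

1073.59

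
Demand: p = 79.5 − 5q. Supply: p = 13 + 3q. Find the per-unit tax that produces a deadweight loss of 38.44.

Competitive equilibrium: 79.5 − 5q = 13 + 3q → q* = 8.3125, p* = 37.9375.
A tax t gives Δq = t/8 and wedge t, so DWL = t²/16.
t²/16 = 38.44 → t² = 615.04 → t = 24.8.

24.8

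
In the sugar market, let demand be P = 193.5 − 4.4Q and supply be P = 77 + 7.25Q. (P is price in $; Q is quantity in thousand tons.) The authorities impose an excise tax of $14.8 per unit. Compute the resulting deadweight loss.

Competitive equilibrium: 193.5 − 4.4Q = 77 + 7.25Q → Q* = 10, P* = 149.5.
With the tax, the buyer price exceeds the seller price by 14.8: (193.5 − 4.4Q) − (77 + 7.25Q) = 14.8 → Q' = 8.7296.
ΔQ = 10 − 8.7296 = 1.2704; the wedge equals the tax, 14.8.
Welfare loss = ½ × 1.2704 × 14.8 = $9.40 thousand.

$9.40 thousand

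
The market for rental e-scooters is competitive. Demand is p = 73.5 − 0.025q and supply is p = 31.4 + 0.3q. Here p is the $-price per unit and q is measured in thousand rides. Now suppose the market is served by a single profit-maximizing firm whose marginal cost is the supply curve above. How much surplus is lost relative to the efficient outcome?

$13.91 thousand

Competitive equilibrium: 73.5 − 0.025q = 31.4 + 0.3q → q* = 129.5385, p* = 70.2615.
Marginal revenue: MR = 73.5 − 0.05q. Set MR = MC: 73.5 − 0.05q = 31.4 + 0.3q → q_m = 120.2857.
Price p_m = 73.5 − 0.025·120.2857 = 70.4929; MC(q_m) = 31.4 + 0.3·120.2857 = 67.4857.
Competitive q* = 129.5385, so Δq = 9.2528; wedge = 70.4929 − 67.4857 = 3.0072.
Welfare loss = ½ × 9.2528 × 3.0072 = $13.91 thousand.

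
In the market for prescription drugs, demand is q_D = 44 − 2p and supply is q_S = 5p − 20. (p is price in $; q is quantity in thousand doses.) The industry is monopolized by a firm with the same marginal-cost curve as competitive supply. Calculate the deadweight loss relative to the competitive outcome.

$40.18 thousand

In inverse form: demand p = 22 − 0.5q, supply p = 4 + 0.2q.
Competitive equilibrium: 22 − 0.5q = 4 + 0.2q → q* = 25.7143, p* = 9.1429.
Marginal revenue: MR = 22 − q. Set MR = MC: 22 − q = 4 + 0.2q → q_m = 15.
Price p_m = 22 − 0.5·15 = 14.5; MC(q_m) = 4 + 0.2·15 = 7.
Competitive q* = 25.7143, so Δq = 10.7143; wedge = 14.5 − 7 = 7.5.
Deadweight loss = ½ × 10.7143 × 7.5 = $40.18 thousand.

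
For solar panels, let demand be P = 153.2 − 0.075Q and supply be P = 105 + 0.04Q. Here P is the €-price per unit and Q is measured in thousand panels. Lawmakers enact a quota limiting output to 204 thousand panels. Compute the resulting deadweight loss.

Competitive equilibrium: 153.2 − 0.075Q = 105 + 0.04Q → Q* = 419.1304, P* = 121.7652.
At Q = 204: demand price = 153.2 − 0.075·204 = 137.9; supply price = 105 + 0.04·204 = 113.16.
ΔQ = 419.1304 − 204 = 215.1304; wedge = 137.9 − 113.16 = 24.74.
Deadweight loss = ½ × 215.1304 × 24.74 = €2661.16 thousand.

€2661.16 thousand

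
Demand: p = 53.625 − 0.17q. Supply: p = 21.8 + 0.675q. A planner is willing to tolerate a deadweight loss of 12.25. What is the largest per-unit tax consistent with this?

Competitive equilibrium: 53.625 − 0.17q = 21.8 + 0.675q → q* = 37.6627, p* = 47.2223.
A tax t gives Δq = t/0.845 and wedge t, so DWL = t²/1.69.
t²/1.69 = 12.25 → t² = 20.7025 → t = 4.55.

4.55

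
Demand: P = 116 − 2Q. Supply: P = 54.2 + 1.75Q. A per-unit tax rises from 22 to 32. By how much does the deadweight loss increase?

Competitive equilibrium: 116 − 2Q = 54.2 + 1.75Q → Q* = 16.48, P* = 83.04.
For a per-unit tax t: ΔQ = t/3.75, so DWL = ½·t·(t/3.75) = t²/7.5.
At t = 22: DWL = 64.533. At t = 32: DWL = 136.533.
Increase = 136.533 − 64.533 = 72.

72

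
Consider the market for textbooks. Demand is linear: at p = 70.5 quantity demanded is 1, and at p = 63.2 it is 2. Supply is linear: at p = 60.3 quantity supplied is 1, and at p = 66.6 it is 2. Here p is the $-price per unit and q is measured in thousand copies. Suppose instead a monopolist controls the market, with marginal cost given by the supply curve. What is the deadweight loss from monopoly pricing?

$2.54 thousand

Demand slope = (63.2 − 70.5)/(2 − 1) = −7.3, so p = 77.8 − 7.3q.
Supply slope = (66.6 − 60.3)/(2 − 1) = 6.3, so p = 54 + 6.3q.
Competitive equilibrium: 77.8 − 7.3q = 54 + 6.3q → q* = 1.75, p* = 65.025.
Marginal revenue: MR = 77.8 − 14.6q. Set MR = MC: 77.8 − 14.6q = 54 + 6.3q → q_m = 1.1388.
Price p_m = 77.8 − 7.3·1.1388 = 69.4868; MC(q_m) = 54 + 6.3·1.1388 = 61.1744.
Competitive q* = 1.75, so Δq = 0.6112; wedge = 69.4868 − 61.1744 = 8.3124.
Welfare loss = ½ × 0.6112 × 8.3124 = $2.54 thousand.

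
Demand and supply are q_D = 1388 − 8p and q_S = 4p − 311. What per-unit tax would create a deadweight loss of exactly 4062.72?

In inverse form: demand p = 173.5 − 0.125q, supply p = 77.75 + 0.25q.
Competitive equilibrium: 173.5 − 0.125q = 77.75 + 0.25q → q* = 255.3333, p* = 141.5833.
A tax t gives Δq = t/0.375 and wedge t, so DWL = t²/0.75.
t²/0.75 = 4062.72 → t² = 3047.04 → t = 55.2.

55.2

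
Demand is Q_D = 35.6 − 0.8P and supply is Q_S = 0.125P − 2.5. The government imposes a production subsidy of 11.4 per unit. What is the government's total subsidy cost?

In inverse form: demand P = 44.5 − 1.25Q, supply P = 20 + 8Q.
Competitive equilibrium: 44.5 − 1.25Q = 20 + 8Q → Q* = 2.6486, P* = 41.1892.
The subsidy lowers effective supply by 11.4: P = 8.6 + 8Q.
New quantity: 44.5 − 1.25Q = 8.6 + 8Q → Q' = 3.8811.
Total subsidy cost = 11.4 × 3.8811 = 44.24.

44.24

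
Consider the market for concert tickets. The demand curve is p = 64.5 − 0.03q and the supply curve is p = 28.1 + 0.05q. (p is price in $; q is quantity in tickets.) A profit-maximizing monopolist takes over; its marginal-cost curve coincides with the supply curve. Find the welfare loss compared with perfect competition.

$615.94

Competitive equilibrium: 64.5 − 0.03q = 28.1 + 0.05q → q* = 455, p* = 50.85.
Marginal revenue: MR = 64.5 − 0.06q. Set MR = MC: 64.5 − 0.06q = 28.1 + 0.05q → q_m = 330.9091.
Price p_m = 64.5 − 0.03·330.9091 = 54.5727; MC(q_m) = 28.1 + 0.05·330.9091 = 44.6455.
Competitive q* = 455, so Δq = 124.0909; wedge = 54.5727 − 44.6455 = 9.9272.
DWL = ½ × 124.0909 × 9.9272 = $615.94.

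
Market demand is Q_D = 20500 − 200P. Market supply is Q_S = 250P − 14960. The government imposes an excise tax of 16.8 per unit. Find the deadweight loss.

15680

In inverse form: demand P = 102.5 − 0.005Q, supply P = 59.84 + 0.004Q.
Competitive equilibrium: 102.5 − 0.005Q = 59.84 + 0.004Q → Q* = 4740, P* = 78.8.
With the tax, the buyer price exceeds the seller price by 16.8: (102.5 − 0.005Q) − (59.84 + 0.004Q) = 16.8 → Q' = 2873.3333.
ΔQ = 4740 − 2873.3333 = 1866.6667; the wedge equals the tax, 16.8.
Deadweight loss = ½ × 1866.6667 × 16.8 = 15680.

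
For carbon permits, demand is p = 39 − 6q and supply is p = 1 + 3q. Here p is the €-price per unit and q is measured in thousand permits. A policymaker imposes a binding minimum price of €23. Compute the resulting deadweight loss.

€10.89 thousand

Competitive equilibrium: 39 − 6q = 1 + 3q → q* = 4.2222, p* = 13.6667.
At the floor p = 23, quantity demanded = (39 − 23)/6 = 2.6667.
Sellers' marginal cost at q' = 2.6667: 1 + 3·2.6667 = 9.0001.
Δq = 4.2222 − 2.6667 = 1.5555; wedge = 23 − 9.0001 = 13.9999.
The triangle = ½ × 1.5555 × 13.9999 = €10.89 thousand.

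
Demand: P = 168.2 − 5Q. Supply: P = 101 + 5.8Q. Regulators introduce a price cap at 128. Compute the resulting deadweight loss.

Competitive equilibrium: 168.2 − 5Q = 101 + 5.8Q → Q* = 6.2222, P* = 137.0889.
At the ceiling P = 128, quantity supplied = (128 − 101)/5.8 = 4.6552.
Willingness to pay at Q' = 4.6552: 168.2 − 5·4.6552 = 144.924.
ΔQ = 6.2222 − 4.6552 = 1.567; wedge = 144.924 − 128 = 16.924.
Welfare loss = ½ × 1.567 × 16.924 = 13.26.

13.26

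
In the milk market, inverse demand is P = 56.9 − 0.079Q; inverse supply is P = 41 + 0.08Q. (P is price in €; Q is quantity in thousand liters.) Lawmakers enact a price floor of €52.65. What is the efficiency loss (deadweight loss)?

Competitive equilibrium: 56.9 − 0.079Q = 41 + 0.08Q → Q* = 100, P* = 49.
At the floor P = 52.65, quantity demanded = (56.9 − 52.65)/0.079 = 53.7975.
Sellers' marginal cost at Q' = 53.7975: 41 + 0.08·53.7975 = 45.3038.
ΔQ = 100 − 53.7975 = 46.2025; wedge = 52.65 − 45.3038 = 7.3462.
The triangle = ½ × 46.2025 × 7.3462 = €169.71 thousand.

€169.71 thousand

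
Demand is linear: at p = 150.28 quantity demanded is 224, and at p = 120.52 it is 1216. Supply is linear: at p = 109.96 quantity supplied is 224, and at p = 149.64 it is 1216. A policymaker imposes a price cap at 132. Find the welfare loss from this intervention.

Demand slope = (120.52 − 150.28)/(1216 − 224) = −0.03, so p = 157 − 0.03q.
Supply slope = (149.64 − 109.96)/(1216 − 224) = 0.04, so p = 101 + 0.04q.
Competitive equilibrium: 157 − 0.03q = 101 + 0.04q → q* = 800, p* = 133.
At the ceiling p = 132, quantity supplied = (132 − 101)/0.04 = 775.
Willingness to pay at q' = 775: 157 − 0.03·775 = 133.75.
Δq = 800 − 775 = 25; wedge = 133.75 − 132 = 1.75.
The triangle = ½ × 25 × 1.75 = 21.875.

21.875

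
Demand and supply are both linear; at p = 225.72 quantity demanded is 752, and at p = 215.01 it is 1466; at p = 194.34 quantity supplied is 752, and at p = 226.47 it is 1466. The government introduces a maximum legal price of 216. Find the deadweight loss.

Demand slope = (215.01 − 225.72)/(1466 − 752) = −0.015, so p = 237 − 0.015q.
Supply slope = (226.47 − 194.34)/(1466 − 752) = 0.045, so p = 160.5 + 0.045q.
Competitive equilibrium: 237 − 0.015q = 160.5 + 0.045q → q* = 1275, p* = 217.875.
At the ceiling p = 216, quantity supplied = (216 − 160.5)/0.045 = 1233.3333.
Willingness to pay at q' = 1233.3333: 237 − 0.015·1233.3333 = 218.5.
Δq = 1275 − 1233.3333 = 41.6667; wedge = 218.5 − 216 = 2.5.
The triangle = ½ × 41.6667 × 2.5 = 52.08.

52.08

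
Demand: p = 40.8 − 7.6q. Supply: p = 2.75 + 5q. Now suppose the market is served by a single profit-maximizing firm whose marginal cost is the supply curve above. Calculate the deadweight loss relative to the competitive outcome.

Competitive equilibrium: 40.8 − 7.6q = 2.75 + 5q → q* = 3.0198, p* = 17.8492.
Marginal revenue: MR = 40.8 − 15.2q. Set MR = MC: 40.8 − 15.2q = 2.75 + 5q → q_m = 1.8837.
Price p_m = 40.8 − 7.6·1.8837 = 26.4839; MC(q_m) = 2.75 + 5·1.8837 = 12.1685.
Competitive q* = 3.0198, so Δq = 1.1361; wedge = 26.4839 − 12.1685 = 14.3154.
Deadweight loss = ½ × 1.1361 × 14.3154 = 8.13.

8.13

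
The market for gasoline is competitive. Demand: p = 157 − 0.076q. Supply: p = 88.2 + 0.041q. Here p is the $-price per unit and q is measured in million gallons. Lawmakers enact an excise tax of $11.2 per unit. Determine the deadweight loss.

$536.07 million

Competitive equilibrium: 157 − 0.076q = 88.2 + 0.041q → q* = 588.0342, p* = 112.3094.
With the tax, the buyer price exceeds the seller price by 11.2: (157 − 0.076q) − (88.2 + 0.041q) = 11.2 → q' = 492.3077.
Δq = 588.0342 − 492.3077 = 95.7265; the wedge equals the tax, 11.2.
Deadweight loss = ½ × 95.7265 × 11.2 = $536.07 million.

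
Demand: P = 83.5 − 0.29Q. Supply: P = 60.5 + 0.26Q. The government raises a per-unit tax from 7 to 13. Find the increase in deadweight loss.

109.09

Competitive equilibrium: 83.5 − 0.29Q = 60.5 + 0.26Q → Q* = 41.8182, P* = 71.3727.
For a per-unit tax t: ΔQ = t/0.55, so DWL = ½·t·(t/0.55) = t²/1.1.
At t = 7: DWL = 44.545. At t = 13: DWL = 153.636.
Increase = 153.636 − 44.545 = 109.09.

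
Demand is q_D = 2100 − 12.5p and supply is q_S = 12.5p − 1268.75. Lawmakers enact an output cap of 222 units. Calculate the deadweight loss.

2999.25

In inverse form: demand p = 168 − 0.08q, supply p = 101.5 + 0.08q.
Competitive equilibrium: 168 − 0.08q = 101.5 + 0.08q → q* = 415.625, p* = 134.75.
At q = 222: demand price = 168 − 0.08·222 = 150.24; supply price = 101.5 + 0.08·222 = 119.26.
Δq = 415.625 − 222 = 193.625; wedge = 150.24 − 119.26 = 30.98.
Welfare loss = ½ × 193.625 × 30.98 = 2999.25.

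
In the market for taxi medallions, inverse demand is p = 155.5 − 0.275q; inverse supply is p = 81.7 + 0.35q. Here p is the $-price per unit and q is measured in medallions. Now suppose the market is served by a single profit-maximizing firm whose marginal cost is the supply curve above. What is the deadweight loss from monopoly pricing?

$406.802

Competitive equilibrium: 155.5 − 0.275q = 81.7 + 0.35q → q* = 118.08, p* = 123.028.
Marginal revenue: MR = 155.5 − 0.55q. Set MR = MC: 155.5 − 0.55q = 81.7 + 0.35q → q_m = 82.
Price p_m = 155.5 − 0.275·82 = 132.95; MC(q_m) = 81.7 + 0.35·82 = 110.4.
Competitive q* = 118.08, so Δq = 36.08; wedge = 132.95 − 110.4 = 22.55.
Deadweight loss = ½ × 36.08 × 22.55 = $406.802.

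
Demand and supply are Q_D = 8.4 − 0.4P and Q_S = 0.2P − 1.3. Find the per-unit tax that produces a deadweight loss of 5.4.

In inverse form: demand P = 21 − 2.5Q, supply P = 6.5 + 5Q.
Competitive equilibrium: 21 − 2.5Q = 6.5 + 5Q → Q* = 1.9333, P* = 16.1667.
A tax t gives ΔQ = t/7.5 and wedge t, so DWL = t²/15.
t²/15 = 5.4 → t² = 81 → t = 9.

9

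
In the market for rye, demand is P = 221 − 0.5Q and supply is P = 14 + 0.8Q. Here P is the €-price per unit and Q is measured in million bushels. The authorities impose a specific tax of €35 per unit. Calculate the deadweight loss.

€471.15 million

Competitive equilibrium: 221 − 0.5Q = 14 + 0.8Q → Q* = 159.2308, P* = 141.3846.
With the tax, the buyer price exceeds the seller price by 35: (221 − 0.5Q) − (14 + 0.8Q) = 35 → Q' = 132.3077.
ΔQ = 159.2308 − 132.3077 = 26.9231; the wedge equals the tax, 35.
Welfare loss = ½ × 26.9231 × 35 = €471.15 million.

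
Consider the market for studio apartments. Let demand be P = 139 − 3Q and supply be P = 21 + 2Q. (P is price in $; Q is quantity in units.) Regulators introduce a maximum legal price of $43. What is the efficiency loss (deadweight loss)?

Competitive equilibrium: 139 − 3Q = 21 + 2Q → Q* = 23.6, P* = 68.2.
At the ceiling P = 43, quantity supplied = (43 − 21)/2 = 11.
Willingness to pay at Q' = 11: 139 − 3·11 = 106.
ΔQ = 23.6 − 11 = 12.6; wedge = 106 − 43 = 63.
The triangle = ½ × 12.6 × 63 = $396.90.

$396.90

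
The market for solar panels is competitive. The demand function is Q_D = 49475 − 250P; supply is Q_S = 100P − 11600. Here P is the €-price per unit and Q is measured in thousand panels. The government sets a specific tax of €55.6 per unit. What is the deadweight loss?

In inverse form: demand P = 197.9 − 0.004Q, supply P = 116 + 0.01Q.
Competitive equilibrium: 197.9 − 0.004Q = 116 + 0.01Q → Q* = 5850, P* = 174.5.
With the tax, the buyer price exceeds the seller price by 55.6: (197.9 − 0.004Q) − (116 + 0.01Q) = 55.6 → Q' = 1878.57143.
ΔQ = 5850 − 1878.57143 = 3971.42857; the wedge equals the tax, 55.6.
DWL = ½ × 3971.42857 × 55.6 = €110405.71 thousand.

€110405.71 thousand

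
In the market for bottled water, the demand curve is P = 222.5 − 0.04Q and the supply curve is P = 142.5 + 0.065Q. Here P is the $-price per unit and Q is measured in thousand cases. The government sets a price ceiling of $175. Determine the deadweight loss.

$3601.19 thousand

Competitive equilibrium: 222.5 − 0.04Q = 142.5 + 0.065Q → Q* = 761.9048, P* = 192.0238.
At the ceiling P = 175, quantity supplied = (175 − 142.5)/0.065 = 500.
Willingness to pay at Q' = 500: 222.5 − 0.04·500 = 202.5.
ΔQ = 761.9048 − 500 = 261.9048; wedge = 202.5 − 175 = 27.5.
The triangle = ½ × 261.9048 × 27.5 = $3601.19 thousand.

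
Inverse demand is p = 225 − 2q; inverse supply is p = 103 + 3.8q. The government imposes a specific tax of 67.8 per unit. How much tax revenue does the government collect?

Competitive equilibrium: 225 − 2q = 103 + 3.8q → q* = 21.0345, p* = 182.931.
With the tax, the buyer price exceeds the seller price by 67.8: (225 − 2q) − (103 + 3.8q) = 67.8 → q' = 9.3448.
Tax revenue = 67.8 × 9.3448 = 633.58.

633.58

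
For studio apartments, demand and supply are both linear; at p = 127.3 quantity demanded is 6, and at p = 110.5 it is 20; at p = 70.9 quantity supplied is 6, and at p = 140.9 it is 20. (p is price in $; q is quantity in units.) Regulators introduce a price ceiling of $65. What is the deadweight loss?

Demand slope = (110.5 − 127.3)/(20 − 6) = −1.2, so p = 134.5 − 1.2q.
Supply slope = (140.9 − 70.9)/(20 − 6) = 5, so p = 40.9 + 5q.
Competitive equilibrium: 134.5 − 1.2q = 40.9 + 5q → q* = 15.0968, p* = 116.3839.
At the ceiling p = 65, quantity supplied = (65 − 40.9)/5 = 4.82.
Willingness to pay at q' = 4.82: 134.5 − 1.2·4.82 = 128.716.
Δq = 15.0968 − 4.82 = 10.2768; wedge = 128.716 − 65 = 63.716.
DWL = ½ × 10.2768 × 63.716 = $327.40.

$327.40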